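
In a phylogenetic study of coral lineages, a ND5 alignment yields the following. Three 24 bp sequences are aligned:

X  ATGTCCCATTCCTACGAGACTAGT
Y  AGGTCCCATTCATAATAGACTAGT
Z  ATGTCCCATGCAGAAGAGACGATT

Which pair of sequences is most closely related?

X–Y: 4/24 differ, p = 0.167, d = 0.188.
X–Z: 6/24 differ, p = 0.250, d = 0.304.
Y–Z: 6/24 differ, p = 0.250, d = 0.304.
The smallest distance is between X and Y.

X and Y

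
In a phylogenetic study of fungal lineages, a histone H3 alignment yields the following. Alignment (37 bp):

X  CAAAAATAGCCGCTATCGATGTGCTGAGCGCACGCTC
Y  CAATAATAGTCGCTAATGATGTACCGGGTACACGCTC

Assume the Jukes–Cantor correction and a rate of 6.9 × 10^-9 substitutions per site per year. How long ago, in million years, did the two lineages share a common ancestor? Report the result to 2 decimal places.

21.31

The sequences differ at 9 of 37 sites (4, 10, 16, 17, 23, 25, 27, 29, 30), so p = 9/37 ≈ 0.243243.
d = −(3/4) ln(1 − 4p/3) = −0.75 ln(1 − 0.324324) = −0.75 ln(0.675676)
  = −0.75 × (-0.392042) = 0.294032 substitutions/site.
Under a molecular clock d = 2μt, so t = d/(2μ) = 0.294032 / (2 × 6.9 × 10^-9) = 21.31 million years.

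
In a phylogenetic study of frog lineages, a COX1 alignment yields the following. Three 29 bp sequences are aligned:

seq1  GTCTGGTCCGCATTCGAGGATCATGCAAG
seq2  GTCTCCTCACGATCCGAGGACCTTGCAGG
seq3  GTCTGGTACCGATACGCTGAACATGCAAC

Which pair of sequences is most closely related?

seq1–seq2: 9/29 differ, p = 0.310, d = 0.401.
seq1–seq3: 8/29 differ, p = 0.276, d = 0.344.
seq2–seq3: 11/29 differ, p = 0.379, d = 0.529.
The smallest distance is between seq1 and seq3.

seq1 and seq3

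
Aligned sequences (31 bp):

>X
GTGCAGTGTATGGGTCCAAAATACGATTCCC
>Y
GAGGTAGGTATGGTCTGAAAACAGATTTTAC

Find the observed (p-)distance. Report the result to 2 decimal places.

0.48

The sequences differ at 15 of 31 positions.
p = 15/31 = 0.483870… ≈ 0.48 (to 2 d.p.).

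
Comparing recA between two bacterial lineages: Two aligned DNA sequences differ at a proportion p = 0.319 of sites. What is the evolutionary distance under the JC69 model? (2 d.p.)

0.42

d = −(3/4) ln(1 − 4p/3) = −0.75 ln(1 − 0.425333) = −0.75 ln(0.574667)
  = −0.75 × (-0.553965) = 0.415474 substitutions/site.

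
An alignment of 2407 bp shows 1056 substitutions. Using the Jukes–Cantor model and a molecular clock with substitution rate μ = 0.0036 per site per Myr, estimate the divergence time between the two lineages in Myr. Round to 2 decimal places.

p = 1056/2407 ≈ 0.43872.
d = −(3/4) ln(1 − 4p/3) = −0.75 ln(1 − 0.58496) = −0.75 ln(0.41504)
  = −0.75 × (-0.879380) = 0.659535 substitutions/site.
Under a molecular clock d = 2μt, so t = d/(2μ) = 0.659535 / (2 × 0.0036) = 91.60 Myr.

91.60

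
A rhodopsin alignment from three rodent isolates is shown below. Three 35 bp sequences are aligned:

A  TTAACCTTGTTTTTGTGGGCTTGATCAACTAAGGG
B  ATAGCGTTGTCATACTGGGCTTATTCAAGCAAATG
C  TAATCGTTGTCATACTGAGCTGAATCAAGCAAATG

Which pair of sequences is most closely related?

A–B: 13/35 differ, p = 0.371, d = 0.513.
A–C: 14/35 differ, p = 0.400, d = 0.572.
B–C: 6/35 differ, p = 0.171, d = 0.195.
The smallest distance is between B and C.

B and C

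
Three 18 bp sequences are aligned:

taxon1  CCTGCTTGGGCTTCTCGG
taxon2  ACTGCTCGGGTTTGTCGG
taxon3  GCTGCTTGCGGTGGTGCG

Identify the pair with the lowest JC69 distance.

taxon1–taxon2: 4/18 differ, p = 0.222, d = 0.264.
taxon1–taxon3: 7/18 differ, p = 0.389, d = 0.548.
taxon2–taxon3: 7/18 differ, p = 0.389, d = 0.548.
The smallest distance is between taxon1 and taxon2.

taxon1 and taxon2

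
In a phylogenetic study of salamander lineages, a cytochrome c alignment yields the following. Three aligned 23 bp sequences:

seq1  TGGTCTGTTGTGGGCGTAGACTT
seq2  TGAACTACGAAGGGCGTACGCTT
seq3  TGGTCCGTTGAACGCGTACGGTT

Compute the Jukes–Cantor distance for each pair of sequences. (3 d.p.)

d(seq1,seq2) = 0.553, d(seq1,seq3) = 0.390, d(seq2,seq3) = 0.650

seq1–seq2: 9/23 sites differ → p ≈ 0.391304, d = −0.75 ln(1 − 0.521739) = 0.553199 ≈ 0.553.
seq1–seq3: 7/23 sites differ → p ≈ 0.304348, d = −0.75 ln(1 − 0.405797) = 0.390401 ≈ 0.390.
seq2–seq3: 10/23 sites differ → p ≈ 0.434783, d = −0.75 ln(1 − 0.579711) = 0.650110 ≈ 0.650.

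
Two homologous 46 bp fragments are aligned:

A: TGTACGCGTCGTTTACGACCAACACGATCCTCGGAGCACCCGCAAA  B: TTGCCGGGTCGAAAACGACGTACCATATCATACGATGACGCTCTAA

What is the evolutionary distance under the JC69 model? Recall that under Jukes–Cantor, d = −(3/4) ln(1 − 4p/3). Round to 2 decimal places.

The sequences differ at 20 of 46 sites, so p = 20/46 ≈ 0.434783.
d = −(3/4) ln(1 − 4p/3) = −0.75 ln(1 − 0.579711) = −0.75 ln(0.420289)
  = −0.75 × (-0.866813) = 0.650110 substitutions/site.

0.65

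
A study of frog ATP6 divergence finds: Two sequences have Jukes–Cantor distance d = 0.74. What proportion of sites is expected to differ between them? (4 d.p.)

0.4704

p = (3/4)(1 − e^(−4d/3)) = 0.75 × (1 − e^(-0.986667)) = 0.75 × (1 − 0.372817) = 0.470387.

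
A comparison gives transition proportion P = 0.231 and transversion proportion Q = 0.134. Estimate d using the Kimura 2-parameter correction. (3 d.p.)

Under the Kimura two-parameter model, d = −½ ln(1 − 2P − Q) − ¼ ln(1 − 2Q).
1 − 2P − Q = 0.404, giving −½ ln(0.404) = 0.453170.
1 − 2Q = 0.732, giving −¼ ln(0.732) = 0.077994.
d = 0.453170 + 0.077994 = 0.531164.

0.531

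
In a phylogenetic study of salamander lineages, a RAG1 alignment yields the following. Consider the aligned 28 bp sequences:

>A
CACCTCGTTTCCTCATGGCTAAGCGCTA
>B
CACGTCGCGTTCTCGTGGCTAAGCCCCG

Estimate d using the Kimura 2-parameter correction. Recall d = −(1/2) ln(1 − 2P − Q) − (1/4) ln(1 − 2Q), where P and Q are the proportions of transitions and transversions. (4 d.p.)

Of 28 sites, 5 differences are transitions and 3 are transversions, so P = 5/28 ≈ 0.178571 and Q = 3/28 ≈ 0.107143.
Under the Kimura two-parameter model, d = −½ ln(1 − 2P − Q) − ¼ ln(1 − 2Q).
1 − 2P − Q = 0.535715, giving −½ ln(0.535715) = 0.312076.
1 − 2Q = 0.785714, giving −¼ ln(0.785714) = 0.060291.
d = 0.312076 + 0.060291 = 0.372367.

0.3724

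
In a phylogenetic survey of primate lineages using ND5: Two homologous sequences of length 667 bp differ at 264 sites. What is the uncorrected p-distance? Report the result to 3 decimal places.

0.396

p = 264/667 = 0.395802… ≈ 0.396 (to 3 d.p.).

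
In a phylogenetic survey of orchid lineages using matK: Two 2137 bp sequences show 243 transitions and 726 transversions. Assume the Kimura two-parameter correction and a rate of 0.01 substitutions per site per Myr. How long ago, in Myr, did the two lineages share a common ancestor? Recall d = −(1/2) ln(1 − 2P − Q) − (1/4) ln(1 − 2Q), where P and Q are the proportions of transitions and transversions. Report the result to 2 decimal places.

35.16

P = 243/2137 ≈ 0.113711 and Q = 726/2137 ≈ 0.339729.
Under the Kimura two-parameter model, d = −½ ln(1 − 2P − Q) − ¼ ln(1 − 2Q).
1 − 2P − Q = 0.432849, giving −½ ln(0.432849) = 0.418683.
1 − 2Q = 0.320542, giving −¼ ln(0.320542) = 0.284435.
d = 0.418683 + 0.284435 = 0.703118.
Under a molecular clock d = 2μt, so t = d/(2μ) = 0.703118 / (2 × 0.01) = 35.16 Myr.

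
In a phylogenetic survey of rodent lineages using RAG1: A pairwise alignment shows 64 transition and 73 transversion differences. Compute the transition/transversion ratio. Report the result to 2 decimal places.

R = 64/73 = 0.876712… ≈ 0.88 (to 2 d.p.).

0.88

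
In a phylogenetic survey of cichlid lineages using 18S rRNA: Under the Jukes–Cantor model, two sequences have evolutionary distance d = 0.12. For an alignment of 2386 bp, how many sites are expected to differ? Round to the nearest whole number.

265

Invert JC69: p = (3/4)(1 − e^(−4d/3)) = 0.75 × (1 − e^(-0.16)) = 0.75 × (1 − 0.852144) = 0.110892.
Expected differing sites = pL ≈ 0.110892 × 2386 = 264.588312 ≈ 265.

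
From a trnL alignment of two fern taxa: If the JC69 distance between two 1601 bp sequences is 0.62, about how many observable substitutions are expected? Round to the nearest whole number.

Invert JC69: p = (3/4)(1 − e^(−4d/3)) = 0.75 × (1 − e^(-0.826667)) = 0.75 × (1 − 0.437505) = 0.421871.
Expected differing sites = pL ≈ 0.421871 × 1601 = 675.415471 ≈ 675.

675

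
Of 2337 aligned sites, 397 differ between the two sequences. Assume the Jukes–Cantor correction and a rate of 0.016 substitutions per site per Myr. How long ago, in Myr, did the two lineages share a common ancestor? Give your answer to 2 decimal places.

6.02

p = 397/2337 ≈ 0.169876.
d = −(3/4) ln(1 − 4p/3) = −0.75 ln(1 − 0.226501) = −0.75 ln(0.773499)
  = −0.75 × (-0.256831) = 0.192623 substitutions/site.
Under a molecular clock d = 2μt, so t = d/(2μ) = 0.192623 / (2 × 0.016) = 6.02 Myr.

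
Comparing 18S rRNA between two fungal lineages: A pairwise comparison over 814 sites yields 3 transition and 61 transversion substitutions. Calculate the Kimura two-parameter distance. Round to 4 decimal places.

P = 3/814 ≈ 0.003686 and Q = 61/814 ≈ 0.074939.
Under the Kimura two-parameter model, d = −½ ln(1 − 2P − Q) − ¼ ln(1 − 2Q).
1 − 2P − Q = 0.917689, giving −½ ln(0.917689) = 0.042948.
1 − 2Q = 0.850122, giving −¼ ln(0.850122) = 0.040594.
d = 0.042948 + 0.040594 = 0.083542.

0.0835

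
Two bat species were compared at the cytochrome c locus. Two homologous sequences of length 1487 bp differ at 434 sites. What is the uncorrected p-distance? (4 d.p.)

0.2919

p = 434/1487 = 0.291862… ≈ 0.2919 (to 4 d.p.).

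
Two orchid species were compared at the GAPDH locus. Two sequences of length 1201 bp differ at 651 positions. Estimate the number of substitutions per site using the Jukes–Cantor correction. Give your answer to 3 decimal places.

p = 651/1201 ≈ 0.542048.
d = −(3/4) ln(1 − 4p/3) = −0.75 ln(1 − 0.722731) = −0.75 ln(0.277269)
  = −0.75 × (-1.282767) = 0.962075 substitutions/site.

0.962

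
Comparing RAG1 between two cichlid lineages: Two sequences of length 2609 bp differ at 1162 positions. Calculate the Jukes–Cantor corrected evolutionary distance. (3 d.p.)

p = 1162/2609 ≈ 0.445381.
d = −(3/4) ln(1 − 4p/3) = −0.75 ln(1 − 0.593841) = −0.75 ln(0.406159)
  = −0.75 × (-0.901011) = 0.675758 substitutions/site.

0.676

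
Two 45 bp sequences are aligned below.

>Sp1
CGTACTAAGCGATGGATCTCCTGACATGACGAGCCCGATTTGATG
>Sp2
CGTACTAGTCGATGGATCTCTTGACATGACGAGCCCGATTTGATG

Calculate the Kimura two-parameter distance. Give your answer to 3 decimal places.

Of 45 sites, 2 differences are transitions and 1 are transversions, so P = 2/45 ≈ 0.044444 and Q = 1/45 ≈ 0.022222.
Under the Kimura two-parameter model, d = −½ ln(1 − 2P − Q) − ¼ ln(1 − 2Q).
1 − 2P − Q = 0.88889, giving −½ ln(0.88889) = 0.058891.
1 − 2Q = 0.955556, giving −¼ ln(0.955556) = 0.011365.
d = 0.058891 + 0.011365 = 0.070256.

0.070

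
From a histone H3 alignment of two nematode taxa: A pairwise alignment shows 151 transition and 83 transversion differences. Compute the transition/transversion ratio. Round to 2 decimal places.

R = 151/83 = 1.819277… ≈ 1.82 (to 2 d.p.).

1.82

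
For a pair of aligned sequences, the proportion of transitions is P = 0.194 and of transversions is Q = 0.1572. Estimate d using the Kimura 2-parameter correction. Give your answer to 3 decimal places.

Under the Kimura two-parameter model, d = −½ ln(1 − 2P − Q) − ¼ ln(1 − 2Q).
1 − 2P − Q = 0.4548, giving −½ ln(0.4548) = 0.393949.
1 − 2Q = 0.6856, giving −¼ ln(0.6856) = 0.094365.
d = 0.393949 + 0.094365 = 0.488314.

0.488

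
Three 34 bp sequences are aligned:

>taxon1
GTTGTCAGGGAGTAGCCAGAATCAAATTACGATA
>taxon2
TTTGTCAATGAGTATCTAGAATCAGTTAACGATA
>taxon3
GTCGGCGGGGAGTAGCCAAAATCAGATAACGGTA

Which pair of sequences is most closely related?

taxon1 and taxon3

taxon1–taxon2: 8/34 differ, p = 0.235, d = 0.282.
taxon1–taxon3: 7/34 differ, p = 0.206, d = 0.241.
taxon2–taxon3: 11/34 differ, p = 0.324, d = 0.423.
The smallest distance is between taxon1 and taxon3.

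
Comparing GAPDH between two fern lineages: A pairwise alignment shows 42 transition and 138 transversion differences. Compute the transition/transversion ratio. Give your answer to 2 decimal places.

0.30

R = 42/138 = 0.304347… ≈ 0.30 (to 2 d.p.).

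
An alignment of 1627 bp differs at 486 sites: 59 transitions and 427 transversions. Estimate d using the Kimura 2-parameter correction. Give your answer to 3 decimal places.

0.390

P = 59/1627 ≈ 0.036263 and Q = 427/1627 ≈ 0.262446.
Under the Kimura two-parameter model, d = −½ ln(1 − 2P − Q) − ¼ ln(1 − 2Q).
1 − 2P − Q = 0.665028, giving −½ ln(0.665028) = 0.203963.
1 − 2Q = 0.475108, giving −¼ ln(0.475108) = 0.186053.
d = 0.203963 + 0.186053 = 0.390016.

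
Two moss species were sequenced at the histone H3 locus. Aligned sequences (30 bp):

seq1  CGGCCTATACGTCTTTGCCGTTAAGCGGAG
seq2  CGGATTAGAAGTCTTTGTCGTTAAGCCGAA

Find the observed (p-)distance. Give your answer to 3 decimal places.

0.233

The sequences differ at 7 of 30 positions (sites 4, 5, 8, 10, 18, 27, 30).
p = 7/30 = 0.233333… ≈ 0.233 (to 3 d.p.).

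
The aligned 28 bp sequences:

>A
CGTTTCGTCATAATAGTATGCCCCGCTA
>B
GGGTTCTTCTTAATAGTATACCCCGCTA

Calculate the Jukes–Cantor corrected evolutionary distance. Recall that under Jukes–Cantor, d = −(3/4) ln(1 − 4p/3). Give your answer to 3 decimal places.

0.204

The sequences differ at 5 of 28 sites (1, 3, 7, 10, 20), so p = 5/28 ≈ 0.178571.
d = −(3/4) ln(1 − 4p/3) = −0.75 ln(1 − 0.238095) = −0.75 ln(0.761905)
  = −0.75 × (-0.271933) = 0.203950 substitutions/site.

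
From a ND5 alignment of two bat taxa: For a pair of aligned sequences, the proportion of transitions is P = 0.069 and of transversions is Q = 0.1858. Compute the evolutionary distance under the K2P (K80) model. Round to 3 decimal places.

Under the Kimura two-parameter model, d = −½ ln(1 − 2P − Q) − ¼ ln(1 − 2Q).
1 − 2P − Q = 0.6762, giving −½ ln(0.6762) = 0.195633.
1 − 2Q = 0.6284, giving −¼ ln(0.6284) = 0.116145.
d = 0.195633 + 0.116145 = 0.311778.

0.312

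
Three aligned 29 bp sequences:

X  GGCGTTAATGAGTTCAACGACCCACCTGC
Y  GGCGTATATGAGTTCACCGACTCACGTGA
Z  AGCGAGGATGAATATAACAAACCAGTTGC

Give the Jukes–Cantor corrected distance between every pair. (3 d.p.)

X–Y: 6/29 sites differ → p ≈ 0.206897, d = −0.75 ln(1 − 0.275863) = 0.242081 ≈ 0.242.
X–Z: 11/29 sites differ → p ≈ 0.37931, d = −0.75 ln(1 − 0.505747) = 0.528531 ≈ 0.529.
Y–Z: 14/29 sites differ → p ≈ 0.482759, d = −0.75 ln(1 − 0.643679) = 0.773942 ≈ 0.774.

d(X,Y) = 0.242, d(X,Z) = 0.529, d(Y,Z) = 0.774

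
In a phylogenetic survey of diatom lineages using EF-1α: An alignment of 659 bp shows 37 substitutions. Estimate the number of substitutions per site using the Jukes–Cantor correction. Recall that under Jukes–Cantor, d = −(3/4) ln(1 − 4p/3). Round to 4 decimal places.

p = 37/659 ≈ 0.056146.
d = −(3/4) ln(1 − 4p/3) = −0.75 ln(1 − 0.074861) = −0.75 ln(0.925139)
  = −0.75 × (-0.077811) = 0.058358 substitutions/site.

0.0584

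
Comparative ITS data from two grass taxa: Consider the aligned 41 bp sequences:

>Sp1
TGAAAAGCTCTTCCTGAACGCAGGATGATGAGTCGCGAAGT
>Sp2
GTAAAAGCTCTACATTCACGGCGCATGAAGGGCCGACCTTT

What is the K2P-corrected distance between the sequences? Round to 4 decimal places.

Of 41 sites, 2 differences are transitions and 15 are transversions, so P = 2/41 ≈ 0.04878 and Q = 15/41 ≈ 0.365854.
Under the Kimura two-parameter model, d = −½ ln(1 − 2P − Q) − ¼ ln(1 − 2Q).
1 − 2P − Q = 0.536586, giving −½ ln(0.536586) = 0.311264.
1 − 2Q = 0.268292, giving −¼ ln(0.268292) = 0.328920.
d = 0.311264 + 0.328920 = 0.640184.

0.6402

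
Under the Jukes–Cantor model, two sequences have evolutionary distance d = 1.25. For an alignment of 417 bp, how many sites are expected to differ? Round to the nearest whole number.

254

Invert JC69: p = (3/4)(1 − e^(−4d/3)) = 0.75 × (1 − e^(-1.666667)) = 0.75 × (1 − 0.188876) = 0.608343.
Expected differing sites = pL ≈ 0.608343 × 417 = 253.679031 ≈ 254.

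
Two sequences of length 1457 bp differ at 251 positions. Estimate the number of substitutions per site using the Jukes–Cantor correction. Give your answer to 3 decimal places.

0.196

p = 251/1457 ≈ 0.172272.
d = −(3/4) ln(1 − 4p/3) = −0.75 ln(1 − 0.229696) = −0.75 ln(0.770304)
  = −0.75 × (-0.260970) = 0.195728 substitutions/site.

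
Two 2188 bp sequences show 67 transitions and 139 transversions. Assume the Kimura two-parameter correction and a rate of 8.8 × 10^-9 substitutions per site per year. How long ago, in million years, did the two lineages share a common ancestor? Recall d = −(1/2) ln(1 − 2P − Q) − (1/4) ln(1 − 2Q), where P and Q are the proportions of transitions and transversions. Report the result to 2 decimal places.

5.72

P = 67/2188 ≈ 0.030622 and Q = 139/2188 ≈ 0.063528.
Under the Kimura two-parameter model, d = −½ ln(1 − 2P − Q) − ¼ ln(1 − 2Q).
1 − 2P − Q = 0.875228, giving −½ ln(0.875228) = 0.066635.
1 − 2Q = 0.872944, giving −¼ ln(0.872944) = 0.033971.
d = 0.066635 + 0.033971 = 0.100606.
Under a molecular clock d = 2μt, so t = d/(2μ) = 0.100606 / (2 × 8.8 × 10^-9) = 5.72 million years.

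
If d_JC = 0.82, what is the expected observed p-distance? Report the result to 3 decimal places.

p = (3/4)(1 − e^(−4d/3)) = 0.75 × (1 − e^(-1.093333)) = 0.75 × (1 − 0.335098) = 0.498677.

0.499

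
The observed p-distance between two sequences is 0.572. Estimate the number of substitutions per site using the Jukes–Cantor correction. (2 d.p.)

d = −(3/4) ln(1 − 4p/3) = −0.75 ln(1 − 0.762667) = −0.75 ln(0.237333)
  = −0.75 × (-1.438291) = 1.078718 substitutions/site.

1.08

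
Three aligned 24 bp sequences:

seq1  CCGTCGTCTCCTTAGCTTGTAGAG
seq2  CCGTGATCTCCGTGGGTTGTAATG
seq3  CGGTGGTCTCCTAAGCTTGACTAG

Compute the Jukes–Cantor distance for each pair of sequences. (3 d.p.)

seq1–seq2: 7/24 sites differ → p ≈ 0.291667, d = −0.75 ln(1 − 0.388889) = 0.369358 ≈ 0.369.
seq1–seq3: 6/24 sites differ → p = 0.25, d = −0.75 ln(1 − 0.333333) = 0.304098 ≈ 0.304.
seq2–seq3: 10/24 sites differ → p ≈ 0.416667, d = −0.75 ln(1 − 0.555556) = 0.608198 ≈ 0.608.

d(seq1,seq2) = 0.369, d(seq1,seq3) = 0.304, d(seq2,seq3) = 0.608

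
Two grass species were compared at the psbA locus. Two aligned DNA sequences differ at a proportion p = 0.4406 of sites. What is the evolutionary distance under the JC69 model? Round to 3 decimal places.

0.664

d = −(3/4) ln(1 − 4p/3) = −0.75 ln(1 − 0.587467) = −0.75 ln(0.412533)
  = −0.75 × (-0.885439) = 0.664079 substitutions/site.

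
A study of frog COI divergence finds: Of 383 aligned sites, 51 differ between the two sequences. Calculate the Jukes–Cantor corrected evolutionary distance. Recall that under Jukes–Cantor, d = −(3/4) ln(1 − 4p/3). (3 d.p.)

p = 51/383 ≈ 0.133159.
d = −(3/4) ln(1 − 4p/3) = −0.75 ln(1 − 0.177545) = −0.75 ln(0.822455)
  = −0.75 × (-0.195462) = 0.146597 substitutions/site.

0.147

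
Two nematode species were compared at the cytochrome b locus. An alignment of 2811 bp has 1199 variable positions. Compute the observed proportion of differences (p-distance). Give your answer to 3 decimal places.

p = 1199/2811 = 0.426538… ≈ 0.427 (to 3 d.p.).

0.427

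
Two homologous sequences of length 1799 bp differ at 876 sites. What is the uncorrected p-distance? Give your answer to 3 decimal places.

0.487

p = 876/1799 = 0.486937… ≈ 0.487 (to 3 d.p.).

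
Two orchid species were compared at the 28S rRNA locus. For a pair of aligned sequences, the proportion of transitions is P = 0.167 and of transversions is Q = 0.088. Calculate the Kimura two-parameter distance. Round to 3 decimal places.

Under the Kimura two-parameter model, d = −½ ln(1 − 2P − Q) − ¼ ln(1 − 2Q).
1 − 2P − Q = 0.578, giving −½ ln(0.578) = 0.274091.
1 − 2Q = 0.824, giving −¼ ln(0.824) = 0.048396.
d = 0.274091 + 0.048396 = 0.322487.

0.322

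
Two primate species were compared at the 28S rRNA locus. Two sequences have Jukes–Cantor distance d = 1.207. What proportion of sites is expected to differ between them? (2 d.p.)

0.60

p = (3/4)(1 − e^(−4d/3)) = 0.75 × (1 − e^(-1.609333)) = 0.75 × (1 − 0.200021) = 0.599984.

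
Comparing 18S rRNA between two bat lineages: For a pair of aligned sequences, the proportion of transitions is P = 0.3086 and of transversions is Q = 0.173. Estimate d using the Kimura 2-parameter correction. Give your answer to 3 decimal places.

Under the Kimura two-parameter model, d = −½ ln(1 − 2P − Q) − ¼ ln(1 − 2Q).
1 − 2P − Q = 0.2098, giving −½ ln(0.2098) = 0.780800.
1 − 2Q = 0.654, giving −¼ ln(0.654) = 0.106162.
d = 0.780800 + 0.106162 = 0.886962.

0.887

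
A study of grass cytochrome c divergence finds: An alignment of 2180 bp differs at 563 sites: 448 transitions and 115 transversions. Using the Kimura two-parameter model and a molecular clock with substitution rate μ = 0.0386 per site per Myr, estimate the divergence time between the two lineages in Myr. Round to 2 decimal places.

P = 448/2180 ≈ 0.205505 and Q = 115/2180 ≈ 0.052752.
Under the Kimura two-parameter model, d = −½ ln(1 − 2P − Q) − ¼ ln(1 − 2Q).
1 − 2P − Q = 0.536238, giving −½ ln(0.536238) = 0.311589.
1 − 2Q = 0.894496, giving −¼ ln(0.894496) = 0.027874.
d = 0.311589 + 0.027874 = 0.339463.
Under a molecular clock d = 2μt, so t = d/(2μ) = 0.339463 / (2 × 0.0386) = 4.40 Myr.

4.40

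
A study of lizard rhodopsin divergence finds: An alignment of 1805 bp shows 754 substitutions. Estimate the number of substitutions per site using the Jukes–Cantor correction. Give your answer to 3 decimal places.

0.611

p = 754/1805 ≈ 0.417729.
d = −(3/4) ln(1 − 4p/3) = −0.75 ln(1 − 0.556972) = −0.75 ln(0.443028)
  = −0.75 × (-0.814122) = 0.610592 substitutions/site.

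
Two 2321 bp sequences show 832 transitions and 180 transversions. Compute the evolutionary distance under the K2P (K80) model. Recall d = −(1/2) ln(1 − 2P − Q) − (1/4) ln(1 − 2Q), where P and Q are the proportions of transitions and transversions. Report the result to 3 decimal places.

P = 832/2321 ≈ 0.358466 and Q = 180/2321 ≈ 0.077553.
Under the Kimura two-parameter model, d = −½ ln(1 − 2P − Q) − ¼ ln(1 − 2Q).
1 − 2P − Q = 0.205515, giving −½ ln(0.205515) = 0.791118.
1 − 2Q = 0.844894, giving −¼ ln(0.844894) = 0.042136.
d = 0.791118 + 0.042136 = 0.833254.

0.833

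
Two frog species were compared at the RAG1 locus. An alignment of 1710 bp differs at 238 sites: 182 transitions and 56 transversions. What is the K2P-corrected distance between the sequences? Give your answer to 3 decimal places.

0.158

P = 182/1710 ≈ 0.106433 and Q = 56/1710 ≈ 0.032749.
Under the Kimura two-parameter model, d = −½ ln(1 − 2P − Q) − ¼ ln(1 − 2Q).
1 − 2P − Q = 0.754385, giving −½ ln(0.754385) = 0.140926.
1 − 2Q = 0.934502, giving −¼ ln(0.934502) = 0.016935.
d = 0.140926 + 0.016935 = 0.157861.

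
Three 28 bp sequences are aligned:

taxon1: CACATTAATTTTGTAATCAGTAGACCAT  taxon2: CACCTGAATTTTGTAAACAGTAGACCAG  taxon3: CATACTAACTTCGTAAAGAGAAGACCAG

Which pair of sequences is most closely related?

taxon1 and taxon2

taxon1–taxon2: 4/28 differ, p = 0.143, d = 0.158.
taxon1–taxon3: 8/28 differ, p = 0.286, d = 0.360.
taxon2–taxon3: 8/28 differ, p = 0.286, d = 0.360.
The smallest distance is between taxon1 and taxon2.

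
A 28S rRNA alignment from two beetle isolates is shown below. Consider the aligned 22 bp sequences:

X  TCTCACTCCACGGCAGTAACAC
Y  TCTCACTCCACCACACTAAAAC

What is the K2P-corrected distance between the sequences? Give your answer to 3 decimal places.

Of 22 sites, 1 differences are transitions and 3 are transversions, so P = 1/22 ≈ 0.045455 and Q = 3/22 ≈ 0.136364.
Under the Kimura two-parameter model, d = −½ ln(1 − 2P − Q) − ¼ ln(1 − 2Q).
1 − 2P − Q = 0.772726, giving −½ ln(0.772726) = 0.128915.
1 − 2Q = 0.727272, giving −¼ ln(0.727272) = 0.079614.
d = 0.128915 + 0.079614 = 0.208529.

0.209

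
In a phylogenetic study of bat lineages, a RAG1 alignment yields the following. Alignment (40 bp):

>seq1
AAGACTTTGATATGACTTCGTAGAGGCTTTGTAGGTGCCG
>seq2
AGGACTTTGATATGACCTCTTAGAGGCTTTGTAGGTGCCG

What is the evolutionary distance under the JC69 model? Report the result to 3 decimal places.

The sequences differ at 3 of 40 sites (2, 17, 20), so p = 3/40 = 0.075.
d = −(3/4) ln(1 − 4p/3) = −0.75 ln(1 − 0.1) = −0.75 ln(0.9)
  = −0.75 × (-0.105361) = 0.079021 substitutions/site.

0.079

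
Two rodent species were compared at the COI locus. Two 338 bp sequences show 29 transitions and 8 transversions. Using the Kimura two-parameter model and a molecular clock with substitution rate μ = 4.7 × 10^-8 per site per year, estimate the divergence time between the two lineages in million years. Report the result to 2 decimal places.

P = 29/338 ≈ 0.085799 and Q = 8/338 ≈ 0.023669.
Under the Kimura two-parameter model, d = −½ ln(1 − 2P − Q) − ¼ ln(1 − 2Q).
1 − 2P − Q = 0.804733, giving −½ ln(0.804733) = 0.108622.
1 − 2Q = 0.952662, giving −¼ ln(0.952662) = 0.012124.
d = 0.108622 + 0.012124 = 0.120746.
Under a molecular clock d = 2μt, so t = d/(2μ) = 0.120746 / (2 × 4.7 × 10^-8) = 1.28 million years.

1.28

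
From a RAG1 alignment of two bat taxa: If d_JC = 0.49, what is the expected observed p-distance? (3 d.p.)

p = (3/4)(1 − e^(−4d/3)) = 0.75 × (1 − e^(-0.653333)) = 0.75 × (1 − 0.520309) = 0.359768.

0.360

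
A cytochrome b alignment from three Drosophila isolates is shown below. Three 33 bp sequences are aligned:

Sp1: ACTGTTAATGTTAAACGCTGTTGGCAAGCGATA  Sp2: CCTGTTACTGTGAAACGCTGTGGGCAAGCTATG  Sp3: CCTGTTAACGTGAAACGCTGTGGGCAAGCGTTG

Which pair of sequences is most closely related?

Sp2 and Sp3

Sp1–Sp2: 6/33 differ, p = 0.182, d = 0.208.
Sp1–Sp3: 6/33 differ, p = 0.182, d = 0.208.
Sp2–Sp3: 4/33 differ, p = 0.121, d = 0.132.
The smallest distance is between Sp2 and Sp3.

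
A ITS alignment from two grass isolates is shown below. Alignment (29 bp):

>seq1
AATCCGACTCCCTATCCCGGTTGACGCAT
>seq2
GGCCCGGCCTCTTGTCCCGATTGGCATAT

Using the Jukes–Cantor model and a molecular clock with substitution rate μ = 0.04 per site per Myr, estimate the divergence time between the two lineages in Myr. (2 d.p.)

7.52

The sequences differ at 12 of 29 sites, so p = 12/29 ≈ 0.413793.
d = −(3/4) ln(1 − 4p/3) = −0.75 ln(1 − 0.551724) = −0.75 ln(0.448276)
  = −0.75 × (-0.802346) = 0.601760 substitutions/site.
Under a molecular clock d = 2μt, so t = d/(2μ) = 0.601760 / (2 × 0.04) = 7.52 Myr.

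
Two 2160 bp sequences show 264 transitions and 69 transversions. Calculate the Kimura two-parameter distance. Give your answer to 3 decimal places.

P = 264/2160 ≈ 0.122222 and Q = 69/2160 ≈ 0.031944.
Under the Kimura two-parameter model, d = −½ ln(1 − 2P − Q) − ¼ ln(1 − 2Q).
1 − 2P − Q = 0.723612, giving −½ ln(0.723612) = 0.161750.
1 − 2Q = 0.936112, giving −¼ ln(0.936112) = 0.016505.
d = 0.161750 + 0.016505 = 0.178255.

0.178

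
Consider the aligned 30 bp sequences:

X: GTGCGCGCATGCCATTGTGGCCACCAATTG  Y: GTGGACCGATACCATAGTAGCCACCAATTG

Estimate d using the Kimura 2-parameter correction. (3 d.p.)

0.280

Of 30 sites, 3 differences are transitions and 4 are transversions, so P = 3/30 = 0.1 and Q = 4/30 ≈ 0.133333.
Under the Kimura two-parameter model, d = −½ ln(1 − 2P − Q) − ¼ ln(1 − 2Q).
1 − 2P − Q = 0.666667, giving −½ ln(0.666667) = 0.202732.
1 − 2Q = 0.733334, giving −¼ ln(0.733334) = 0.077539.
d = 0.202732 + 0.077539 = 0.280271.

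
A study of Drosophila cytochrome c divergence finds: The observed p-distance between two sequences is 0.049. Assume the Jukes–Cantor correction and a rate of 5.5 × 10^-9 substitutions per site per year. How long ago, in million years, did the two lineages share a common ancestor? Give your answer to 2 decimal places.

4.61

d = −(3/4) ln(1 − 4p/3) = −0.75 ln(1 − 0.065333) = −0.75 ln(0.934667)
  = −0.75 × (-0.067565) = 0.050674 substitutions/site.
Under a molecular clock d = 2μt, so t = d/(2μ) = 0.050674 / (2 × 5.5 × 10^-9) = 4.61 million years.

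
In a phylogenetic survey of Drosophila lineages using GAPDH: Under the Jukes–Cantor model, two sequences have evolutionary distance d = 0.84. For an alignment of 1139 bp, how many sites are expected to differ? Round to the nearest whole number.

576

Invert JC69: p = (3/4)(1 − e^(−4d/3)) = 0.75 × (1 − e^(-1.12)) = 0.75 × (1 − 0.326280) = 0.505290.
Expected differing sites = pL ≈ 0.505290 × 1139 = 575.52531 ≈ 576.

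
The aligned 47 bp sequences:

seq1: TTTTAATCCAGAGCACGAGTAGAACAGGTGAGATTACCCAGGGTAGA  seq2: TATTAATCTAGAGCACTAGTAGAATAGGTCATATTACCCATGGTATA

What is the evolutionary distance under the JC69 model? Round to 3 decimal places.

0.193

The sequences differ at 8 of 47 sites (2, 9, 17, 25, 30, 32, 41, 46), so p = 8/47 ≈ 0.170213.
d = −(3/4) ln(1 − 4p/3) = −0.75 ln(1 − 0.226951) = −0.75 ln(0.773049)
  = −0.75 × (-0.257413) = 0.193060 substitutions/site.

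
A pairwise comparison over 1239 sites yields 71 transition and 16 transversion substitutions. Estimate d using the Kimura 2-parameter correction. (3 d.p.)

0.075

P = 71/1239 ≈ 0.057304 and Q = 16/1239 ≈ 0.012914.
Under the Kimura two-parameter model, d = −½ ln(1 − 2P − Q) − ¼ ln(1 − 2Q).
1 − 2P − Q = 0.872478, giving −½ ln(0.872478) = 0.068209.
1 − 2Q = 0.974172, giving −¼ ln(0.974172) = 0.006542.
d = 0.068209 + 0.006542 = 0.074751.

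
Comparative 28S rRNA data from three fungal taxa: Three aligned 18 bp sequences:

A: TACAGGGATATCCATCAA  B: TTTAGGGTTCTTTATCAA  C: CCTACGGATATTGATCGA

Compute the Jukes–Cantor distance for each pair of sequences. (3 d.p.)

d(A,B) = 0.441, d(A,C) = 0.548, d(B,C) = 0.548

A–B: 6/18 sites differ → p ≈ 0.333333, d = −0.75 ln(1 − 0.444444) = 0.440839 ≈ 0.441.
A–C: 7/18 sites differ → p ≈ 0.388889, d = −0.75 ln(1 − 0.518519) = 0.548166 ≈ 0.548.
B–C: 7/18 sites differ → p ≈ 0.388889, d = −0.75 ln(1 − 0.518519) = 0.548166 ≈ 0.548.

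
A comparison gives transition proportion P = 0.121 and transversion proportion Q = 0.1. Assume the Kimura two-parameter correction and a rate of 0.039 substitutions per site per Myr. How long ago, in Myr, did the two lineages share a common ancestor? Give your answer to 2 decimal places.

3.40

Under the Kimura two-parameter model, d = −½ ln(1 − 2P − Q) − ¼ ln(1 − 2Q).
1 − 2P − Q = 0.658, giving −½ ln(0.658) = 0.209275.
1 − 2Q = 0.8, giving −¼ ln(0.8) = 0.055786.
d = 0.209275 + 0.055786 = 0.265061.
Under a molecular clock d = 2μt, so t = d/(2μ) = 0.265061 / (2 × 0.039) = 3.40 Myr.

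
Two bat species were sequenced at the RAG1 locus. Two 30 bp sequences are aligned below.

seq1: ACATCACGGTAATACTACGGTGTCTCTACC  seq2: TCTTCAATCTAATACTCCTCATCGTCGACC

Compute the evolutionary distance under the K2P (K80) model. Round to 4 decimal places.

0.7167

Of 30 sites, 1 differences are transitions and 12 are transversions, so P = 1/30 ≈ 0.033333 and Q = 12/30 = 0.4.
Under the Kimura two-parameter model, d = −½ ln(1 − 2P − Q) − ¼ ln(1 − 2Q).
1 − 2P − Q = 0.533334, giving −½ ln(0.533334) = 0.314304.
1 − 2Q = 0.2, giving −¼ ln(0.2) = 0.402359.
d = 0.314304 + 0.402359 = 0.716663.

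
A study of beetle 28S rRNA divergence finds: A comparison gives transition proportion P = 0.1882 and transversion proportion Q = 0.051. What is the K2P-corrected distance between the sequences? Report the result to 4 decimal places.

0.3057

Under the Kimura two-parameter model, d = −½ ln(1 − 2P − Q) − ¼ ln(1 − 2Q).
1 − 2P − Q = 0.5726, giving −½ ln(0.5726) = 0.278784.
1 − 2Q = 0.898, giving −¼ ln(0.898) = 0.026896.
d = 0.278784 + 0.026896 = 0.305680.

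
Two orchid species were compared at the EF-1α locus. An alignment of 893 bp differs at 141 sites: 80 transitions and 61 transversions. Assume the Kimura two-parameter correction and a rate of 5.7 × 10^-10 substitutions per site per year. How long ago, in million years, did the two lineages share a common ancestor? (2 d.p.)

P = 80/893 ≈ 0.089586 and Q = 61/893 ≈ 0.068309.
Under the Kimura two-parameter model, d = −½ ln(1 − 2P − Q) − ¼ ln(1 − 2Q).
1 − 2P − Q = 0.752519, giving −½ ln(0.752519) = 0.142165.
1 − 2Q = 0.863382, giving −¼ ln(0.863382) = 0.036725.
d = 0.142165 + 0.036725 = 0.178890.
Under a molecular clock d = 2μt, so t = d/(2μ) = 0.178890 / (2 × 5.7 × 10^-10) = 156.92 million years.

156.92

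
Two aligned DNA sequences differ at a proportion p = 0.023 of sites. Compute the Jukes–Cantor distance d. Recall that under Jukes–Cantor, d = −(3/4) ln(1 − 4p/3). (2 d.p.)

0.02

d = −(3/4) ln(1 − 4p/3) = −0.75 ln(1 − 0.030667) = −0.75 ln(0.969333)
  = −0.75 × (-0.031147) = 0.023360 substitutions/site.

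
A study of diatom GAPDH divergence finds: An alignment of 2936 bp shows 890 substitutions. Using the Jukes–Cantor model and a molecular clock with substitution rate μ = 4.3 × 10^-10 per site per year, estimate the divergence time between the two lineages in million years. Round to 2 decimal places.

p = 890/2936 ≈ 0.303134.
d = −(3/4) ln(1 − 4p/3) = −0.75 ln(1 − 0.404179) = −0.75 ln(0.595821)
  = −0.75 × (-0.517815) = 0.388361 substitutions/site.
Under a molecular clock d = 2μt, so t = d/(2μ) = 0.388361 / (2 × 4.3 × 10^-10) = 451.58 million years.

451.58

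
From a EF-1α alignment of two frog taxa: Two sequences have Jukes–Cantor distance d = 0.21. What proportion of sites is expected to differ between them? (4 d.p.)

p = (3/4)(1 − e^(−4d/3)) = 0.75 × (1 − e^(-0.28)) = 0.75 × (1 − 0.755784) = 0.183162.

0.1832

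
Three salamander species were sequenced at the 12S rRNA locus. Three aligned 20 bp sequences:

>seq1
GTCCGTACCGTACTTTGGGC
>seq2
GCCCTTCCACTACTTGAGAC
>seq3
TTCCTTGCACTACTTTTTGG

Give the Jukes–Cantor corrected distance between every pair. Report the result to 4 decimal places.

seq1–seq2: 8/20 sites differ → p = 0.4, d = −0.75 ln(1 − 0.533333) = 0.571605 ≈ 0.5716.
seq1–seq3: 8/20 sites differ → p = 0.4, d = −0.75 ln(1 − 0.533333) = 0.571605 ≈ 0.5716.
seq2–seq3: 8/20 sites differ → p = 0.4, d = −0.75 ln(1 − 0.533333) = 0.571605 ≈ 0.5716.

d(seq1,seq2) = 0.5716, d(seq1,seq3) = 0.5716, d(seq2,seq3) = 0.5716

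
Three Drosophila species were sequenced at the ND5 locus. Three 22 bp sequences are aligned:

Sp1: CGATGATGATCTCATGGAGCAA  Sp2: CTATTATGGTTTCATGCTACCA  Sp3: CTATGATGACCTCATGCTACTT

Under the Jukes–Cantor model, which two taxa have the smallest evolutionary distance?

Sp1–Sp2: 8/22 differ, p = 0.364, d = 0.497.
Sp1–Sp3: 7/22 differ, p = 0.318, d = 0.414.
Sp2–Sp3: 6/22 differ, p = 0.273, d = 0.339.
The smallest distance is between Sp2 and Sp3.

Sp2 and Sp3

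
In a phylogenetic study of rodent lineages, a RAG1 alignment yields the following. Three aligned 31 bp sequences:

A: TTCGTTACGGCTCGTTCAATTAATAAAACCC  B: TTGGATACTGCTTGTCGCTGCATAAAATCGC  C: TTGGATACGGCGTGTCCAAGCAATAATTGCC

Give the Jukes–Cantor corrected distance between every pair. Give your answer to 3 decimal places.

A–B: 14/31 sites differ → p ≈ 0.451613, d = −0.75 ln(1 − 0.602151) = 0.691262 ≈ 0.691.
A–C: 10/31 sites differ → p ≈ 0.322581, d = −0.75 ln(1 − 0.430108) = 0.421731 ≈ 0.422.
B–C: 10/31 sites differ → p ≈ 0.322581, d = −0.75 ln(1 − 0.430108) = 0.421731 ≈ 0.422.

d(A,B) = 0.691, d(A,C) = 0.422, d(B,C) = 0.422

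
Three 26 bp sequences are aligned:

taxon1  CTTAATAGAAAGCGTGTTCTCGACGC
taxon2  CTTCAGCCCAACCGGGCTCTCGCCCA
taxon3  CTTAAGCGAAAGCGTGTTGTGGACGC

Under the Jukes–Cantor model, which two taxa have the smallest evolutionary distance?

taxon1 and taxon3

taxon1–taxon2: 11/26 differ, p = 0.423, d = 0.623.
taxon1–taxon3: 4/26 differ, p = 0.154, d = 0.172.
taxon2–taxon3: 11/26 differ, p = 0.423, d = 0.623.
The smallest distance is between taxon1 and taxon3.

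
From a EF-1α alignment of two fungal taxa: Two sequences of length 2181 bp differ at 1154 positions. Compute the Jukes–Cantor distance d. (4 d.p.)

0.9168

p = 1154/2181 ≈ 0.529115.
d = −(3/4) ln(1 − 4p/3) = −0.75 ln(1 − 0.705487) = −0.75 ln(0.294513)
  = −0.75 × (-1.222432) = 0.916824 substitutions/site.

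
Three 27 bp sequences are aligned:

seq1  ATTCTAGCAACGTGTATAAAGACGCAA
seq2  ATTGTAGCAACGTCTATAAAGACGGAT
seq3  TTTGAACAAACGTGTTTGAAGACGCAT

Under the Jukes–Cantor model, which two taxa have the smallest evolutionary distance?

seq1–seq2: 4/27 differ, p = 0.148, d = 0.165.
seq1–seq3: 8/27 differ, p = 0.296, d = 0.377.
seq2–seq3: 8/27 differ, p = 0.296, d = 0.377.
The smallest distance is between seq1 and seq2.

seq1 and seq2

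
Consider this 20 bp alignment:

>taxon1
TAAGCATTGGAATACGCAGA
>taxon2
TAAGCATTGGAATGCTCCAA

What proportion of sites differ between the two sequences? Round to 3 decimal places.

0.200

The sequences differ at 4 of 20 positions (sites 14, 16, 18, 19).
p = 4/20 = 0.200.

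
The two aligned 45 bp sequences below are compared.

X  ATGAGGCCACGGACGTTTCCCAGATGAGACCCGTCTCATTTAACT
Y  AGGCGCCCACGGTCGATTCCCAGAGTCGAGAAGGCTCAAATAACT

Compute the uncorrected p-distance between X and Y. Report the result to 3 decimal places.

0.311

The sequences differ at 14 of 45 positions.
p = 14/45 = 0.311111… ≈ 0.311 (to 3 d.p.).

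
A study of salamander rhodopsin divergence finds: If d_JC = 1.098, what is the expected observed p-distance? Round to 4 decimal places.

p = (3/4)(1 − e^(−4d/3)) = 0.75 × (1 − e^(-1.464)) = 0.75 × (1 − 0.231309) = 0.576518.

0.5765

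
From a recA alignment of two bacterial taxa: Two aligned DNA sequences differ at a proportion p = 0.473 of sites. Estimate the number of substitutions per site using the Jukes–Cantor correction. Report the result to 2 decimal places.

d = −(3/4) ln(1 − 4p/3) = −0.75 ln(1 − 0.630667) = −0.75 ln(0.369333)
  = −0.75 × (-0.996057) = 0.747043 substitutions/site.

0.75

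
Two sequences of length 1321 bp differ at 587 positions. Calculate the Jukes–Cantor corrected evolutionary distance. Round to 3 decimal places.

0.673

p = 587/1321 ≈ 0.44436.
d = −(3/4) ln(1 − 4p/3) = −0.75 ln(1 − 0.59248) = −0.75 ln(0.40752)
  = −0.75 × (-0.897665) = 0.673249 substitutions/site.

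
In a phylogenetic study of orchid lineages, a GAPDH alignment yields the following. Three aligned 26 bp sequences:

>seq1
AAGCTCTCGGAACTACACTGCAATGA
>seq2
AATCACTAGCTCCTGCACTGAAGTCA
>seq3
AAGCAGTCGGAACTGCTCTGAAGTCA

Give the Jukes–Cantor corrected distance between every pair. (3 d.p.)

seq1–seq2: 10/26 sites differ → p ≈ 0.384615, d = −0.75 ln(1 − 0.51282) = 0.539341 ≈ 0.539.
seq1–seq3: 7/26 sites differ → p ≈ 0.269231, d = −0.75 ln(1 − 0.358975) = 0.333515 ≈ 0.334.
seq2–seq3: 7/26 sites differ → p ≈ 0.269231, d = −0.75 ln(1 − 0.358975) = 0.333515 ≈ 0.334.

d(seq1,seq2) = 0.539, d(seq1,seq3) = 0.334, d(seq2,seq3) = 0.334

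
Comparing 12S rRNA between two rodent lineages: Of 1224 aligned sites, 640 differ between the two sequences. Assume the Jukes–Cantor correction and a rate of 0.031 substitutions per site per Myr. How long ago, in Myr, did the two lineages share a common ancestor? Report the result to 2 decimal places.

p = 640/1224 ≈ 0.522876.
d = −(3/4) ln(1 − 4p/3) = −0.75 ln(1 − 0.697168) = −0.75 ln(0.302832)
  = −0.75 × (-1.194577) = 0.895933 substitutions/site.
Under a molecular clock d = 2μt, so t = d/(2μ) = 0.895933 / (2 × 0.031) = 14.45 Myr.

14.45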